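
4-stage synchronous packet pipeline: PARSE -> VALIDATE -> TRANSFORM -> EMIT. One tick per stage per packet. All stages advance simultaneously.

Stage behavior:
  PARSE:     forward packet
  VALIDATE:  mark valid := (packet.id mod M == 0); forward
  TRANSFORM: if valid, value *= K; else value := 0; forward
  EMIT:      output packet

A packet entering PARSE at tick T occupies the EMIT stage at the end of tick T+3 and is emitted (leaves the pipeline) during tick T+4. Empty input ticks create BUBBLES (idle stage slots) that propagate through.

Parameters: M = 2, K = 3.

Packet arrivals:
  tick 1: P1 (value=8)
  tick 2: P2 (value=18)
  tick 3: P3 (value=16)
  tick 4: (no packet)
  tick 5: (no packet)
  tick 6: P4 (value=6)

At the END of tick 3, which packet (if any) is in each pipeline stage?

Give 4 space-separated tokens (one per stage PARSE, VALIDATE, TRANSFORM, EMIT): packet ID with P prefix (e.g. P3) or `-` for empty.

Answer: P3 P2 P1 -

Derivation:
Tick 1: [PARSE:P1(v=8,ok=F), VALIDATE:-, TRANSFORM:-, EMIT:-] out:-; in:P1
Tick 2: [PARSE:P2(v=18,ok=F), VALIDATE:P1(v=8,ok=F), TRANSFORM:-, EMIT:-] out:-; in:P2
Tick 3: [PARSE:P3(v=16,ok=F), VALIDATE:P2(v=18,ok=T), TRANSFORM:P1(v=0,ok=F), EMIT:-] out:-; in:P3
At end of tick 3: ['P3', 'P2', 'P1', '-']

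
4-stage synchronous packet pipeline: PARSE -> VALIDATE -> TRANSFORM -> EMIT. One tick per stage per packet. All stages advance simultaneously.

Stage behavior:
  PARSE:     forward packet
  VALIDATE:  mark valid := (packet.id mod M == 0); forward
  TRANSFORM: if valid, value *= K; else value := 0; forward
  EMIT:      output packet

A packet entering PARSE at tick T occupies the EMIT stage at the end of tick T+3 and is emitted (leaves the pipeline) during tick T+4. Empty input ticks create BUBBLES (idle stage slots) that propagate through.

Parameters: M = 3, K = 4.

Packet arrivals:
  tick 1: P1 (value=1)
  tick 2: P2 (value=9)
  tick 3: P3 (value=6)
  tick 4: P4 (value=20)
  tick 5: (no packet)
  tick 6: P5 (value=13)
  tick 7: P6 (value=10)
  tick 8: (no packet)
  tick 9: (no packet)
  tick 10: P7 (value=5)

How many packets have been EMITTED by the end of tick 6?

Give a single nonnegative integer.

Tick 1: [PARSE:P1(v=1,ok=F), VALIDATE:-, TRANSFORM:-, EMIT:-] out:-; in:P1
Tick 2: [PARSE:P2(v=9,ok=F), VALIDATE:P1(v=1,ok=F), TRANSFORM:-, EMIT:-] out:-; in:P2
Tick 3: [PARSE:P3(v=6,ok=F), VALIDATE:P2(v=9,ok=F), TRANSFORM:P1(v=0,ok=F), EMIT:-] out:-; in:P3
Tick 4: [PARSE:P4(v=20,ok=F), VALIDATE:P3(v=6,ok=T), TRANSFORM:P2(v=0,ok=F), EMIT:P1(v=0,ok=F)] out:-; in:P4
Tick 5: [PARSE:-, VALIDATE:P4(v=20,ok=F), TRANSFORM:P3(v=24,ok=T), EMIT:P2(v=0,ok=F)] out:P1(v=0); in:-
Tick 6: [PARSE:P5(v=13,ok=F), VALIDATE:-, TRANSFORM:P4(v=0,ok=F), EMIT:P3(v=24,ok=T)] out:P2(v=0); in:P5
Emitted by tick 6: ['P1', 'P2']

Answer: 2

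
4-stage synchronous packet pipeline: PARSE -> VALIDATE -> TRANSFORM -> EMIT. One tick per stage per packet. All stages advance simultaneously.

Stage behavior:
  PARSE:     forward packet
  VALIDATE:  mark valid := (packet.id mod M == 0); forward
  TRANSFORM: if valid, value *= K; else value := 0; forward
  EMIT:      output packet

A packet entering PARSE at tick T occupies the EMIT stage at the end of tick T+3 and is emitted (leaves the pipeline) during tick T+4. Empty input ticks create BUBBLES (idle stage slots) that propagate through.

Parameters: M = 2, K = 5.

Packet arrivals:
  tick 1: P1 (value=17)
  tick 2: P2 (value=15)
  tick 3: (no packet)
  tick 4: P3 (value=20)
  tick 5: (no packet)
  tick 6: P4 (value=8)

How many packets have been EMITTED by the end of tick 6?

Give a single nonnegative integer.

Answer: 2

Derivation:
Tick 1: [PARSE:P1(v=17,ok=F), VALIDATE:-, TRANSFORM:-, EMIT:-] out:-; in:P1
Tick 2: [PARSE:P2(v=15,ok=F), VALIDATE:P1(v=17,ok=F), TRANSFORM:-, EMIT:-] out:-; in:P2
Tick 3: [PARSE:-, VALIDATE:P2(v=15,ok=T), TRANSFORM:P1(v=0,ok=F), EMIT:-] out:-; in:-
Tick 4: [PARSE:P3(v=20,ok=F), VALIDATE:-, TRANSFORM:P2(v=75,ok=T), EMIT:P1(v=0,ok=F)] out:-; in:P3
Tick 5: [PARSE:-, VALIDATE:P3(v=20,ok=F), TRANSFORM:-, EMIT:P2(v=75,ok=T)] out:P1(v=0); in:-
Tick 6: [PARSE:P4(v=8,ok=F), VALIDATE:-, TRANSFORM:P3(v=0,ok=F), EMIT:-] out:P2(v=75); in:P4
Emitted by tick 6: ['P1', 'P2']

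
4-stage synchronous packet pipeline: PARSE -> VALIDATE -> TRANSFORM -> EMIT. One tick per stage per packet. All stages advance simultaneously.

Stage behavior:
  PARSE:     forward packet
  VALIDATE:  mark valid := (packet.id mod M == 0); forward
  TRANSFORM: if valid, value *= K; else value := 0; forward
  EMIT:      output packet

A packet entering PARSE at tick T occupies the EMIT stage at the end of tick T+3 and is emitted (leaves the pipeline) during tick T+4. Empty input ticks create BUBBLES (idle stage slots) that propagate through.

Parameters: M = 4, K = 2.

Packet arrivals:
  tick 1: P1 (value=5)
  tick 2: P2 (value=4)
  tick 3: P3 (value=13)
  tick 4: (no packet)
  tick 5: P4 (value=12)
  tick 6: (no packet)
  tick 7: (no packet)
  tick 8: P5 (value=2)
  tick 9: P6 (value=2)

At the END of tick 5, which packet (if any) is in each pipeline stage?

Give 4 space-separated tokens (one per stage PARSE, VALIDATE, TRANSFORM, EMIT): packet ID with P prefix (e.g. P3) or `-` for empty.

Answer: P4 - P3 P2

Derivation:
Tick 1: [PARSE:P1(v=5,ok=F), VALIDATE:-, TRANSFORM:-, EMIT:-] out:-; in:P1
Tick 2: [PARSE:P2(v=4,ok=F), VALIDATE:P1(v=5,ok=F), TRANSFORM:-, EMIT:-] out:-; in:P2
Tick 3: [PARSE:P3(v=13,ok=F), VALIDATE:P2(v=4,ok=F), TRANSFORM:P1(v=0,ok=F), EMIT:-] out:-; in:P3
Tick 4: [PARSE:-, VALIDATE:P3(v=13,ok=F), TRANSFORM:P2(v=0,ok=F), EMIT:P1(v=0,ok=F)] out:-; in:-
Tick 5: [PARSE:P4(v=12,ok=F), VALIDATE:-, TRANSFORM:P3(v=0,ok=F), EMIT:P2(v=0,ok=F)] out:P1(v=0); in:P4
At end of tick 5: ['P4', '-', 'P3', 'P2']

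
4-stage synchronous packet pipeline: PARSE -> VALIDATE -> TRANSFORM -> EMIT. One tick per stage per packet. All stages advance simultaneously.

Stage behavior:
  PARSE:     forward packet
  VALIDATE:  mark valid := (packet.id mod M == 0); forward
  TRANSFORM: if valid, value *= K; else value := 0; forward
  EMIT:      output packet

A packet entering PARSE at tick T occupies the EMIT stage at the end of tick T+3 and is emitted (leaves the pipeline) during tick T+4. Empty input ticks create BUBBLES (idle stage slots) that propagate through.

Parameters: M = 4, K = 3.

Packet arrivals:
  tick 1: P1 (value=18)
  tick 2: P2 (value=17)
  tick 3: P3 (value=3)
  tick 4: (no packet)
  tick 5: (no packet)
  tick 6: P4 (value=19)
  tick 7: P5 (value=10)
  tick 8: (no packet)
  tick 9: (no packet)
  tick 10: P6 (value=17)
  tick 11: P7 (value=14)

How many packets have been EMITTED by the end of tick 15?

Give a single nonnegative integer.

Tick 1: [PARSE:P1(v=18,ok=F), VALIDATE:-, TRANSFORM:-, EMIT:-] out:-; in:P1
Tick 2: [PARSE:P2(v=17,ok=F), VALIDATE:P1(v=18,ok=F), TRANSFORM:-, EMIT:-] out:-; in:P2
Tick 3: [PARSE:P3(v=3,ok=F), VALIDATE:P2(v=17,ok=F), TRANSFORM:P1(v=0,ok=F), EMIT:-] out:-; in:P3
Tick 4: [PARSE:-, VALIDATE:P3(v=3,ok=F), TRANSFORM:P2(v=0,ok=F), EMIT:P1(v=0,ok=F)] out:-; in:-
Tick 5: [PARSE:-, VALIDATE:-, TRANSFORM:P3(v=0,ok=F), EMIT:P2(v=0,ok=F)] out:P1(v=0); in:-
Tick 6: [PARSE:P4(v=19,ok=F), VALIDATE:-, TRANSFORM:-, EMIT:P3(v=0,ok=F)] out:P2(v=0); in:P4
Tick 7: [PARSE:P5(v=10,ok=F), VALIDATE:P4(v=19,ok=T), TRANSFORM:-, EMIT:-] out:P3(v=0); in:P5
Tick 8: [PARSE:-, VALIDATE:P5(v=10,ok=F), TRANSFORM:P4(v=57,ok=T), EMIT:-] out:-; in:-
Tick 9: [PARSE:-, VALIDATE:-, TRANSFORM:P5(v=0,ok=F), EMIT:P4(v=57,ok=T)] out:-; in:-
Tick 10: [PARSE:P6(v=17,ok=F), VALIDATE:-, TRANSFORM:-, EMIT:P5(v=0,ok=F)] out:P4(v=57); in:P6
Tick 11: [PARSE:P7(v=14,ok=F), VALIDATE:P6(v=17,ok=F), TRANSFORM:-, EMIT:-] out:P5(v=0); in:P7
Tick 12: [PARSE:-, VALIDATE:P7(v=14,ok=F), TRANSFORM:P6(v=0,ok=F), EMIT:-] out:-; in:-
Tick 13: [PARSE:-, VALIDATE:-, TRANSFORM:P7(v=0,ok=F), EMIT:P6(v=0,ok=F)] out:-; in:-
Tick 14: [PARSE:-, VALIDATE:-, TRANSFORM:-, EMIT:P7(v=0,ok=F)] out:P6(v=0); in:-
Tick 15: [PARSE:-, VALIDATE:-, TRANSFORM:-, EMIT:-] out:P7(v=0); in:-
Emitted by tick 15: ['P1', 'P2', 'P3', 'P4', 'P5', 'P6', 'P7']

Answer: 7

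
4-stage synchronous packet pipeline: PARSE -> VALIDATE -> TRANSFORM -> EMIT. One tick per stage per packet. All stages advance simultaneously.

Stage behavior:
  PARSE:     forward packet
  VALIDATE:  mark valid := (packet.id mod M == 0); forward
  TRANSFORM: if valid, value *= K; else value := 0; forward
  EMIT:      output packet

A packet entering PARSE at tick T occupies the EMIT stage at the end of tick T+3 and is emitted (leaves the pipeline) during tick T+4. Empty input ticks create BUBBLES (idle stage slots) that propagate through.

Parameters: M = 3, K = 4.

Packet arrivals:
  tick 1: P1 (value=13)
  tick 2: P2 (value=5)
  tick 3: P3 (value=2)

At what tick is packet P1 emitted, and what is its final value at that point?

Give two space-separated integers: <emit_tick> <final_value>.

Answer: 5 0

Derivation:
Tick 1: [PARSE:P1(v=13,ok=F), VALIDATE:-, TRANSFORM:-, EMIT:-] out:-; in:P1
Tick 2: [PARSE:P2(v=5,ok=F), VALIDATE:P1(v=13,ok=F), TRANSFORM:-, EMIT:-] out:-; in:P2
Tick 3: [PARSE:P3(v=2,ok=F), VALIDATE:P2(v=5,ok=F), TRANSFORM:P1(v=0,ok=F), EMIT:-] out:-; in:P3
Tick 4: [PARSE:-, VALIDATE:P3(v=2,ok=T), TRANSFORM:P2(v=0,ok=F), EMIT:P1(v=0,ok=F)] out:-; in:-
Tick 5: [PARSE:-, VALIDATE:-, TRANSFORM:P3(v=8,ok=T), EMIT:P2(v=0,ok=F)] out:P1(v=0); in:-
Tick 6: [PARSE:-, VALIDATE:-, TRANSFORM:-, EMIT:P3(v=8,ok=T)] out:P2(v=0); in:-
Tick 7: [PARSE:-, VALIDATE:-, TRANSFORM:-, EMIT:-] out:P3(v=8); in:-
P1: arrives tick 1, valid=False (id=1, id%3=1), emit tick 5, final value 0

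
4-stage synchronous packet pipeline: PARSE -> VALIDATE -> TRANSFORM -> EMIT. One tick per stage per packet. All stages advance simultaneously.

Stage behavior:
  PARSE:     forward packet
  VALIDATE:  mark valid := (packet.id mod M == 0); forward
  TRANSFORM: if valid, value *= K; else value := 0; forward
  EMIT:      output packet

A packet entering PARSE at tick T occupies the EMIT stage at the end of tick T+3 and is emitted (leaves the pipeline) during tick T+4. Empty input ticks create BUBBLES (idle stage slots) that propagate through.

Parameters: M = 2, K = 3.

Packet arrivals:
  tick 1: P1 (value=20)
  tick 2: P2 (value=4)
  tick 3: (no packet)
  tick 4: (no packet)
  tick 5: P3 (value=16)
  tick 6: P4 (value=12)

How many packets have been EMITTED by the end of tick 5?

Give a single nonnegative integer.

Answer: 1

Derivation:
Tick 1: [PARSE:P1(v=20,ok=F), VALIDATE:-, TRANSFORM:-, EMIT:-] out:-; in:P1
Tick 2: [PARSE:P2(v=4,ok=F), VALIDATE:P1(v=20,ok=F), TRANSFORM:-, EMIT:-] out:-; in:P2
Tick 3: [PARSE:-, VALIDATE:P2(v=4,ok=T), TRANSFORM:P1(v=0,ok=F), EMIT:-] out:-; in:-
Tick 4: [PARSE:-, VALIDATE:-, TRANSFORM:P2(v=12,ok=T), EMIT:P1(v=0,ok=F)] out:-; in:-
Tick 5: [PARSE:P3(v=16,ok=F), VALIDATE:-, TRANSFORM:-, EMIT:P2(v=12,ok=T)] out:P1(v=0); in:P3
Emitted by tick 5: ['P1']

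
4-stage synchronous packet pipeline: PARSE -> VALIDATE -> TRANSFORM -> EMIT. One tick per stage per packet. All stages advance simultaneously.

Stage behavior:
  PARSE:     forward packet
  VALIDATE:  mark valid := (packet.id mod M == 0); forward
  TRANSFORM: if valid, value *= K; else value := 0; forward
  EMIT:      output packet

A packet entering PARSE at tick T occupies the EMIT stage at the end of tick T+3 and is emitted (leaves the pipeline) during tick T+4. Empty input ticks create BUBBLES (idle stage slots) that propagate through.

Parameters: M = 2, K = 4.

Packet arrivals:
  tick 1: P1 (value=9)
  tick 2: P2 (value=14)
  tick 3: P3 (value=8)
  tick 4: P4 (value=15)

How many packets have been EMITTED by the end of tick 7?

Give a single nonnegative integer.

Tick 1: [PARSE:P1(v=9,ok=F), VALIDATE:-, TRANSFORM:-, EMIT:-] out:-; in:P1
Tick 2: [PARSE:P2(v=14,ok=F), VALIDATE:P1(v=9,ok=F), TRANSFORM:-, EMIT:-] out:-; in:P2
Tick 3: [PARSE:P3(v=8,ok=F), VALIDATE:P2(v=14,ok=T), TRANSFORM:P1(v=0,ok=F), EMIT:-] out:-; in:P3
Tick 4: [PARSE:P4(v=15,ok=F), VALIDATE:P3(v=8,ok=F), TRANSFORM:P2(v=56,ok=T), EMIT:P1(v=0,ok=F)] out:-; in:P4
Tick 5: [PARSE:-, VALIDATE:P4(v=15,ok=T), TRANSFORM:P3(v=0,ok=F), EMIT:P2(v=56,ok=T)] out:P1(v=0); in:-
Tick 6: [PARSE:-, VALIDATE:-, TRANSFORM:P4(v=60,ok=T), EMIT:P3(v=0,ok=F)] out:P2(v=56); in:-
Tick 7: [PARSE:-, VALIDATE:-, TRANSFORM:-, EMIT:P4(v=60,ok=T)] out:P3(v=0); in:-
Emitted by tick 7: ['P1', 'P2', 'P3']

Answer: 3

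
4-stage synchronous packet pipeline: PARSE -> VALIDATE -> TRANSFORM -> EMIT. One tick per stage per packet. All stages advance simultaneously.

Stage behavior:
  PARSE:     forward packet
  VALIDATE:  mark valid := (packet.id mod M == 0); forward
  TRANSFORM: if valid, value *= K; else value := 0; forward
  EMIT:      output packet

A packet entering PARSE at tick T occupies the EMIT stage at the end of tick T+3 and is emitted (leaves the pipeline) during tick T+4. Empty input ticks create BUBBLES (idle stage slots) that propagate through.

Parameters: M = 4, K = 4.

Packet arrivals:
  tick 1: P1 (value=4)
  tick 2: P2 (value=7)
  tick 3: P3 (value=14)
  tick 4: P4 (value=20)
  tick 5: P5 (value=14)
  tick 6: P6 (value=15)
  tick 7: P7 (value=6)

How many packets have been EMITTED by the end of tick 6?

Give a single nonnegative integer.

Tick 1: [PARSE:P1(v=4,ok=F), VALIDATE:-, TRANSFORM:-, EMIT:-] out:-; in:P1
Tick 2: [PARSE:P2(v=7,ok=F), VALIDATE:P1(v=4,ok=F), TRANSFORM:-, EMIT:-] out:-; in:P2
Tick 3: [PARSE:P3(v=14,ok=F), VALIDATE:P2(v=7,ok=F), TRANSFORM:P1(v=0,ok=F), EMIT:-] out:-; in:P3
Tick 4: [PARSE:P4(v=20,ok=F), VALIDATE:P3(v=14,ok=F), TRANSFORM:P2(v=0,ok=F), EMIT:P1(v=0,ok=F)] out:-; in:P4
Tick 5: [PARSE:P5(v=14,ok=F), VALIDATE:P4(v=20,ok=T), TRANSFORM:P3(v=0,ok=F), EMIT:P2(v=0,ok=F)] out:P1(v=0); in:P5
Tick 6: [PARSE:P6(v=15,ok=F), VALIDATE:P5(v=14,ok=F), TRANSFORM:P4(v=80,ok=T), EMIT:P3(v=0,ok=F)] out:P2(v=0); in:P6
Emitted by tick 6: ['P1', 'P2']

Answer: 2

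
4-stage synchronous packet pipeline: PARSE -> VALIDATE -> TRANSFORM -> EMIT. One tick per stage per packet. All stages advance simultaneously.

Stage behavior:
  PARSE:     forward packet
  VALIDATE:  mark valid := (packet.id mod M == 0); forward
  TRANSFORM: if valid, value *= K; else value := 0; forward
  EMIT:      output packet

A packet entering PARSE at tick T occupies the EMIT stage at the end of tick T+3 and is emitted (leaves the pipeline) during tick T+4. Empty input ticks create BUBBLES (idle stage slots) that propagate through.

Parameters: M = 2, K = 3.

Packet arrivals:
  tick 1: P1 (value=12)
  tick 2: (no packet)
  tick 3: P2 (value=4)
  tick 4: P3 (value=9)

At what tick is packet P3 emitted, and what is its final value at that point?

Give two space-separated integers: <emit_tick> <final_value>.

Answer: 8 0

Derivation:
Tick 1: [PARSE:P1(v=12,ok=F), VALIDATE:-, TRANSFORM:-, EMIT:-] out:-; in:P1
Tick 2: [PARSE:-, VALIDATE:P1(v=12,ok=F), TRANSFORM:-, EMIT:-] out:-; in:-
Tick 3: [PARSE:P2(v=4,ok=F), VALIDATE:-, TRANSFORM:P1(v=0,ok=F), EMIT:-] out:-; in:P2
Tick 4: [PARSE:P3(v=9,ok=F), VALIDATE:P2(v=4,ok=T), TRANSFORM:-, EMIT:P1(v=0,ok=F)] out:-; in:P3
Tick 5: [PARSE:-, VALIDATE:P3(v=9,ok=F), TRANSFORM:P2(v=12,ok=T), EMIT:-] out:P1(v=0); in:-
Tick 6: [PARSE:-, VALIDATE:-, TRANSFORM:P3(v=0,ok=F), EMIT:P2(v=12,ok=T)] out:-; in:-
Tick 7: [PARSE:-, VALIDATE:-, TRANSFORM:-, EMIT:P3(v=0,ok=F)] out:P2(v=12); in:-
Tick 8: [PARSE:-, VALIDATE:-, TRANSFORM:-, EMIT:-] out:P3(v=0); in:-
P3: arrives tick 4, valid=False (id=3, id%2=1), emit tick 8, final value 0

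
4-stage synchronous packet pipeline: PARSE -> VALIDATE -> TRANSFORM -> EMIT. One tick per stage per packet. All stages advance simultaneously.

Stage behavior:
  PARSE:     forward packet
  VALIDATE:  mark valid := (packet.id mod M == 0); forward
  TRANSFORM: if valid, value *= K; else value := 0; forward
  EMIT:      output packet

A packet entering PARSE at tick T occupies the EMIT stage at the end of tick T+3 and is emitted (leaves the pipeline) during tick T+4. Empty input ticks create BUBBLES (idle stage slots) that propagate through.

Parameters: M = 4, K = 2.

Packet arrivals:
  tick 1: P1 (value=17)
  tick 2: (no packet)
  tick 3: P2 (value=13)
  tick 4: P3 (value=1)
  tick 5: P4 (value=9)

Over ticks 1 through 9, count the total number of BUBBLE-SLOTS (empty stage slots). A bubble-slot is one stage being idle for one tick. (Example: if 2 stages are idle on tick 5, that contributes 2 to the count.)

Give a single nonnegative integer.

Answer: 20

Derivation:
Tick 1: [PARSE:P1(v=17,ok=F), VALIDATE:-, TRANSFORM:-, EMIT:-] out:-; bubbles=3
Tick 2: [PARSE:-, VALIDATE:P1(v=17,ok=F), TRANSFORM:-, EMIT:-] out:-; bubbles=3
Tick 3: [PARSE:P2(v=13,ok=F), VALIDATE:-, TRANSFORM:P1(v=0,ok=F), EMIT:-] out:-; bubbles=2
Tick 4: [PARSE:P3(v=1,ok=F), VALIDATE:P2(v=13,ok=F), TRANSFORM:-, EMIT:P1(v=0,ok=F)] out:-; bubbles=1
Tick 5: [PARSE:P4(v=9,ok=F), VALIDATE:P3(v=1,ok=F), TRANSFORM:P2(v=0,ok=F), EMIT:-] out:P1(v=0); bubbles=1
Tick 6: [PARSE:-, VALIDATE:P4(v=9,ok=T), TRANSFORM:P3(v=0,ok=F), EMIT:P2(v=0,ok=F)] out:-; bubbles=1
Tick 7: [PARSE:-, VALIDATE:-, TRANSFORM:P4(v=18,ok=T), EMIT:P3(v=0,ok=F)] out:P2(v=0); bubbles=2
Tick 8: [PARSE:-, VALIDATE:-, TRANSFORM:-, EMIT:P4(v=18,ok=T)] out:P3(v=0); bubbles=3
Tick 9: [PARSE:-, VALIDATE:-, TRANSFORM:-, EMIT:-] out:P4(v=18); bubbles=4
Total bubble-slots: 20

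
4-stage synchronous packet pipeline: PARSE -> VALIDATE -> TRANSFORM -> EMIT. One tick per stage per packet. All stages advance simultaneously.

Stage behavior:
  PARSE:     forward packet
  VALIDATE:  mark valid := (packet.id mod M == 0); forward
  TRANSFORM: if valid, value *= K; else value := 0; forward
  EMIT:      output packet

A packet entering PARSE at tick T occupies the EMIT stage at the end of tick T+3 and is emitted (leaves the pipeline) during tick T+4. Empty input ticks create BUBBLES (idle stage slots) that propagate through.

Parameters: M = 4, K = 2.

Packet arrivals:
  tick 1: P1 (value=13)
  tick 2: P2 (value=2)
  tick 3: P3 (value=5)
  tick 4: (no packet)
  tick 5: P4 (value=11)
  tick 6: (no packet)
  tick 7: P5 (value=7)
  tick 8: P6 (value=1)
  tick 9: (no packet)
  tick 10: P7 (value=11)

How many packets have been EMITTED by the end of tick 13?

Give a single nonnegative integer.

Answer: 6

Derivation:
Tick 1: [PARSE:P1(v=13,ok=F), VALIDATE:-, TRANSFORM:-, EMIT:-] out:-; in:P1
Tick 2: [PARSE:P2(v=2,ok=F), VALIDATE:P1(v=13,ok=F), TRANSFORM:-, EMIT:-] out:-; in:P2
Tick 3: [PARSE:P3(v=5,ok=F), VALIDATE:P2(v=2,ok=F), TRANSFORM:P1(v=0,ok=F), EMIT:-] out:-; in:P3
Tick 4: [PARSE:-, VALIDATE:P3(v=5,ok=F), TRANSFORM:P2(v=0,ok=F), EMIT:P1(v=0,ok=F)] out:-; in:-
Tick 5: [PARSE:P4(v=11,ok=F), VALIDATE:-, TRANSFORM:P3(v=0,ok=F), EMIT:P2(v=0,ok=F)] out:P1(v=0); in:P4
Tick 6: [PARSE:-, VALIDATE:P4(v=11,ok=T), TRANSFORM:-, EMIT:P3(v=0,ok=F)] out:P2(v=0); in:-
Tick 7: [PARSE:P5(v=7,ok=F), VALIDATE:-, TRANSFORM:P4(v=22,ok=T), EMIT:-] out:P3(v=0); in:P5
Tick 8: [PARSE:P6(v=1,ok=F), VALIDATE:P5(v=7,ok=F), TRANSFORM:-, EMIT:P4(v=22,ok=T)] out:-; in:P6
Tick 9: [PARSE:-, VALIDATE:P6(v=1,ok=F), TRANSFORM:P5(v=0,ok=F), EMIT:-] out:P4(v=22); in:-
Tick 10: [PARSE:P7(v=11,ok=F), VALIDATE:-, TRANSFORM:P6(v=0,ok=F), EMIT:P5(v=0,ok=F)] out:-; in:P7
Tick 11: [PARSE:-, VALIDATE:P7(v=11,ok=F), TRANSFORM:-, EMIT:P6(v=0,ok=F)] out:P5(v=0); in:-
Tick 12: [PARSE:-, VALIDATE:-, TRANSFORM:P7(v=0,ok=F), EMIT:-] out:P6(v=0); in:-
Tick 13: [PARSE:-, VALIDATE:-, TRANSFORM:-, EMIT:P7(v=0,ok=F)] out:-; in:-
Emitted by tick 13: ['P1', 'P2', 'P3', 'P4', 'P5', 'P6']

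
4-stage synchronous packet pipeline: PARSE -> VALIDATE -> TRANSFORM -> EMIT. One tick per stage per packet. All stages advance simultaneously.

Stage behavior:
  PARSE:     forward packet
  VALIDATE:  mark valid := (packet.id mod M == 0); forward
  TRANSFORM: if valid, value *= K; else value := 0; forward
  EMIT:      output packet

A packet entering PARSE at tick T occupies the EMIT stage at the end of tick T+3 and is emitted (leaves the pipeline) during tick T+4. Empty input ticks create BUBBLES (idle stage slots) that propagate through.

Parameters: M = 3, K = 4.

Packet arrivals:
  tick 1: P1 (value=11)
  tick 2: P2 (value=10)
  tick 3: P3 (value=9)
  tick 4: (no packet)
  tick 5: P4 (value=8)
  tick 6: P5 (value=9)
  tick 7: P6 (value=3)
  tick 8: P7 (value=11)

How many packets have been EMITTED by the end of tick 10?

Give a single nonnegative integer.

Answer: 5

Derivation:
Tick 1: [PARSE:P1(v=11,ok=F), VALIDATE:-, TRANSFORM:-, EMIT:-] out:-; in:P1
Tick 2: [PARSE:P2(v=10,ok=F), VALIDATE:P1(v=11,ok=F), TRANSFORM:-, EMIT:-] out:-; in:P2
Tick 3: [PARSE:P3(v=9,ok=F), VALIDATE:P2(v=10,ok=F), TRANSFORM:P1(v=0,ok=F), EMIT:-] out:-; in:P3
Tick 4: [PARSE:-, VALIDATE:P3(v=9,ok=T), TRANSFORM:P2(v=0,ok=F), EMIT:P1(v=0,ok=F)] out:-; in:-
Tick 5: [PARSE:P4(v=8,ok=F), VALIDATE:-, TRANSFORM:P3(v=36,ok=T), EMIT:P2(v=0,ok=F)] out:P1(v=0); in:P4
Tick 6: [PARSE:P5(v=9,ok=F), VALIDATE:P4(v=8,ok=F), TRANSFORM:-, EMIT:P3(v=36,ok=T)] out:P2(v=0); in:P5
Tick 7: [PARSE:P6(v=3,ok=F), VALIDATE:P5(v=9,ok=F), TRANSFORM:P4(v=0,ok=F), EMIT:-] out:P3(v=36); in:P6
Tick 8: [PARSE:P7(v=11,ok=F), VALIDATE:P6(v=3,ok=T), TRANSFORM:P5(v=0,ok=F), EMIT:P4(v=0,ok=F)] out:-; in:P7
Tick 9: [PARSE:-, VALIDATE:P7(v=11,ok=F), TRANSFORM:P6(v=12,ok=T), EMIT:P5(v=0,ok=F)] out:P4(v=0); in:-
Tick 10: [PARSE:-, VALIDATE:-, TRANSFORM:P7(v=0,ok=F), EMIT:P6(v=12,ok=T)] out:P5(v=0); in:-
Emitted by tick 10: ['P1', 'P2', 'P3', 'P4', 'P5']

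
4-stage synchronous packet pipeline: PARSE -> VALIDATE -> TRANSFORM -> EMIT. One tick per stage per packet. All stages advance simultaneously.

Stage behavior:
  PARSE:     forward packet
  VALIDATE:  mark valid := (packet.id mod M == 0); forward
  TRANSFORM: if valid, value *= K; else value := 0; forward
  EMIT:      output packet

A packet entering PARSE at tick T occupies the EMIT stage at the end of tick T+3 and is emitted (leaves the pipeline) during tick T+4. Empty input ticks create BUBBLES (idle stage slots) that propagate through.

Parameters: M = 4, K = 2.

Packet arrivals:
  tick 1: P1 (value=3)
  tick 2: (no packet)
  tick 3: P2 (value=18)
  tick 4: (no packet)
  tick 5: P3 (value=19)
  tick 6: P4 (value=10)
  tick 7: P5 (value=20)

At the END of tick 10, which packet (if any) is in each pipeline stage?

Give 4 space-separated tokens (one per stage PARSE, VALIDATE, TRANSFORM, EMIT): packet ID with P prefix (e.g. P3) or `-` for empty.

Tick 1: [PARSE:P1(v=3,ok=F), VALIDATE:-, TRANSFORM:-, EMIT:-] out:-; in:P1
Tick 2: [PARSE:-, VALIDATE:P1(v=3,ok=F), TRANSFORM:-, EMIT:-] out:-; in:-
Tick 3: [PARSE:P2(v=18,ok=F), VALIDATE:-, TRANSFORM:P1(v=0,ok=F), EMIT:-] out:-; in:P2
Tick 4: [PARSE:-, VALIDATE:P2(v=18,ok=F), TRANSFORM:-, EMIT:P1(v=0,ok=F)] out:-; in:-
Tick 5: [PARSE:P3(v=19,ok=F), VALIDATE:-, TRANSFORM:P2(v=0,ok=F), EMIT:-] out:P1(v=0); in:P3
Tick 6: [PARSE:P4(v=10,ok=F), VALIDATE:P3(v=19,ok=F), TRANSFORM:-, EMIT:P2(v=0,ok=F)] out:-; in:P4
Tick 7: [PARSE:P5(v=20,ok=F), VALIDATE:P4(v=10,ok=T), TRANSFORM:P3(v=0,ok=F), EMIT:-] out:P2(v=0); in:P5
Tick 8: [PARSE:-, VALIDATE:P5(v=20,ok=F), TRANSFORM:P4(v=20,ok=T), EMIT:P3(v=0,ok=F)] out:-; in:-
Tick 9: [PARSE:-, VALIDATE:-, TRANSFORM:P5(v=0,ok=F), EMIT:P4(v=20,ok=T)] out:P3(v=0); in:-
Tick 10: [PARSE:-, VALIDATE:-, TRANSFORM:-, EMIT:P5(v=0,ok=F)] out:P4(v=20); in:-
At end of tick 10: ['-', '-', '-', 'P5']

Answer: - - - P5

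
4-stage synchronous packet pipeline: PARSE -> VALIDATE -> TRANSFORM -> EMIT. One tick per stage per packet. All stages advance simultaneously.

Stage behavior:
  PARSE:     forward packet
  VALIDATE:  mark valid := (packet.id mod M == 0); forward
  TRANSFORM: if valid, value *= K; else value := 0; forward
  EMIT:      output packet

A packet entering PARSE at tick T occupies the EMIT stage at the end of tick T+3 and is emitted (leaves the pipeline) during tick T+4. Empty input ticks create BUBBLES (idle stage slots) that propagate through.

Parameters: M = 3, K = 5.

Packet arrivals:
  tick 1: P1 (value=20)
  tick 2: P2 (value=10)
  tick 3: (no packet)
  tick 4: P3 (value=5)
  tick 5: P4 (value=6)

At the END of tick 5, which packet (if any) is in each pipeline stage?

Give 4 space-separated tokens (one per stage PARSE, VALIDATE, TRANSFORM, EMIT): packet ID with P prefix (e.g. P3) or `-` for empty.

Answer: P4 P3 - P2

Derivation:
Tick 1: [PARSE:P1(v=20,ok=F), VALIDATE:-, TRANSFORM:-, EMIT:-] out:-; in:P1
Tick 2: [PARSE:P2(v=10,ok=F), VALIDATE:P1(v=20,ok=F), TRANSFORM:-, EMIT:-] out:-; in:P2
Tick 3: [PARSE:-, VALIDATE:P2(v=10,ok=F), TRANSFORM:P1(v=0,ok=F), EMIT:-] out:-; in:-
Tick 4: [PARSE:P3(v=5,ok=F), VALIDATE:-, TRANSFORM:P2(v=0,ok=F), EMIT:P1(v=0,ok=F)] out:-; in:P3
Tick 5: [PARSE:P4(v=6,ok=F), VALIDATE:P3(v=5,ok=T), TRANSFORM:-, EMIT:P2(v=0,ok=F)] out:P1(v=0); in:P4
At end of tick 5: ['P4', 'P3', '-', 'P2']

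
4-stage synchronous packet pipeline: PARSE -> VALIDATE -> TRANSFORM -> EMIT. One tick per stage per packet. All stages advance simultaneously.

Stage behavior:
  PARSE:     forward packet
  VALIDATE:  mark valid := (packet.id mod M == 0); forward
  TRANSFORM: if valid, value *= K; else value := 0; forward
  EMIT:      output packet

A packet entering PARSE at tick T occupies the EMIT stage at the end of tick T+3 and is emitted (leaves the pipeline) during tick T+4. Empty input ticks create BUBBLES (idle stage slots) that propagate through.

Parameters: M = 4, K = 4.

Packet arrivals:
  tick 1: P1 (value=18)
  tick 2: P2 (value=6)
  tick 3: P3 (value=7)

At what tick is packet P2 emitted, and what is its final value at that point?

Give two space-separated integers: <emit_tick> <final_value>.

Answer: 6 0

Derivation:
Tick 1: [PARSE:P1(v=18,ok=F), VALIDATE:-, TRANSFORM:-, EMIT:-] out:-; in:P1
Tick 2: [PARSE:P2(v=6,ok=F), VALIDATE:P1(v=18,ok=F), TRANSFORM:-, EMIT:-] out:-; in:P2
Tick 3: [PARSE:P3(v=7,ok=F), VALIDATE:P2(v=6,ok=F), TRANSFORM:P1(v=0,ok=F), EMIT:-] out:-; in:P3
Tick 4: [PARSE:-, VALIDATE:P3(v=7,ok=F), TRANSFORM:P2(v=0,ok=F), EMIT:P1(v=0,ok=F)] out:-; in:-
Tick 5: [PARSE:-, VALIDATE:-, TRANSFORM:P3(v=0,ok=F), EMIT:P2(v=0,ok=F)] out:P1(v=0); in:-
Tick 6: [PARSE:-, VALIDATE:-, TRANSFORM:-, EMIT:P3(v=0,ok=F)] out:P2(v=0); in:-
Tick 7: [PARSE:-, VALIDATE:-, TRANSFORM:-, EMIT:-] out:P3(v=0); in:-
P2: arrives tick 2, valid=False (id=2, id%4=2), emit tick 6, final value 0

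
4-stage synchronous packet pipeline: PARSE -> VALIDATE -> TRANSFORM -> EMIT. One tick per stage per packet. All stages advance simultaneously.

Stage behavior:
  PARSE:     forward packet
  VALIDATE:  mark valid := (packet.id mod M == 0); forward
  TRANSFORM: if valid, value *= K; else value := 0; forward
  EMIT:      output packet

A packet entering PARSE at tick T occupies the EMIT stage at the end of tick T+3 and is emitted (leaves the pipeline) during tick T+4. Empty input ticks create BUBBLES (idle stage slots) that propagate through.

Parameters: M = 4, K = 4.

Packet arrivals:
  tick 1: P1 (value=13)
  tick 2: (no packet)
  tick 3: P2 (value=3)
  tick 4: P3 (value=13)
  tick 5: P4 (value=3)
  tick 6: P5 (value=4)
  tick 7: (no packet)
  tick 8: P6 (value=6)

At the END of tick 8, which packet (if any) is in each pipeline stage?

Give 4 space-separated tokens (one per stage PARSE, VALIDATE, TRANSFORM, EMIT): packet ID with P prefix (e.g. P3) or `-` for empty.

Tick 1: [PARSE:P1(v=13,ok=F), VALIDATE:-, TRANSFORM:-, EMIT:-] out:-; in:P1
Tick 2: [PARSE:-, VALIDATE:P1(v=13,ok=F), TRANSFORM:-, EMIT:-] out:-; in:-
Tick 3: [PARSE:P2(v=3,ok=F), VALIDATE:-, TRANSFORM:P1(v=0,ok=F), EMIT:-] out:-; in:P2
Tick 4: [PARSE:P3(v=13,ok=F), VALIDATE:P2(v=3,ok=F), TRANSFORM:-, EMIT:P1(v=0,ok=F)] out:-; in:P3
Tick 5: [PARSE:P4(v=3,ok=F), VALIDATE:P3(v=13,ok=F), TRANSFORM:P2(v=0,ok=F), EMIT:-] out:P1(v=0); in:P4
Tick 6: [PARSE:P5(v=4,ok=F), VALIDATE:P4(v=3,ok=T), TRANSFORM:P3(v=0,ok=F), EMIT:P2(v=0,ok=F)] out:-; in:P5
Tick 7: [PARSE:-, VALIDATE:P5(v=4,ok=F), TRANSFORM:P4(v=12,ok=T), EMIT:P3(v=0,ok=F)] out:P2(v=0); in:-
Tick 8: [PARSE:P6(v=6,ok=F), VALIDATE:-, TRANSFORM:P5(v=0,ok=F), EMIT:P4(v=12,ok=T)] out:P3(v=0); in:P6
At end of tick 8: ['P6', '-', 'P5', 'P4']

Answer: P6 - P5 P4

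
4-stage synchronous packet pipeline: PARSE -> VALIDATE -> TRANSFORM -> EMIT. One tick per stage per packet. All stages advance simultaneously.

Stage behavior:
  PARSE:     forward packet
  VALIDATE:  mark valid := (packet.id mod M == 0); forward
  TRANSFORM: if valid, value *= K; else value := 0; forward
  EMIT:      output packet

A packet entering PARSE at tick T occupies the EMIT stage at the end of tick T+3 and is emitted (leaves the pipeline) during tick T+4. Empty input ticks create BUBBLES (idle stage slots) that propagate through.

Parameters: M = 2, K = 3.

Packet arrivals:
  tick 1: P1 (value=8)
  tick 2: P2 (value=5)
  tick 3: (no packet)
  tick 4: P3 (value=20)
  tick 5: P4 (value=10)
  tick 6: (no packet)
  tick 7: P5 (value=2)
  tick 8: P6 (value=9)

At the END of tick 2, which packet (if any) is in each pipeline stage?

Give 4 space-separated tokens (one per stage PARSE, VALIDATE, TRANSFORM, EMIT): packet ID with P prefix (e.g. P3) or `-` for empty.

Answer: P2 P1 - -

Derivation:
Tick 1: [PARSE:P1(v=8,ok=F), VALIDATE:-, TRANSFORM:-, EMIT:-] out:-; in:P1
Tick 2: [PARSE:P2(v=5,ok=F), VALIDATE:P1(v=8,ok=F), TRANSFORM:-, EMIT:-] out:-; in:P2
At end of tick 2: ['P2', 'P1', '-', '-']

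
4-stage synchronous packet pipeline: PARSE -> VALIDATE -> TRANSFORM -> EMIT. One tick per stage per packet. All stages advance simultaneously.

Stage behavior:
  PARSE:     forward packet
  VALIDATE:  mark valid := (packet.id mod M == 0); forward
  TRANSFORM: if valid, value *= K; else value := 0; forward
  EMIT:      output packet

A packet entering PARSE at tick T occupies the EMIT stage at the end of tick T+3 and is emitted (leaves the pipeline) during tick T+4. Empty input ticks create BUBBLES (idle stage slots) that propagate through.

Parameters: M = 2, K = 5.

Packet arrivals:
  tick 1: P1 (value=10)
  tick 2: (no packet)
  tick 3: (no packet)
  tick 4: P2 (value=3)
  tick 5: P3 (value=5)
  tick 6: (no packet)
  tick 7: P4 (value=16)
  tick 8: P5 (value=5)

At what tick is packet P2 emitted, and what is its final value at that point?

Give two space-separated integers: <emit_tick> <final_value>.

Answer: 8 15

Derivation:
Tick 1: [PARSE:P1(v=10,ok=F), VALIDATE:-, TRANSFORM:-, EMIT:-] out:-; in:P1
Tick 2: [PARSE:-, VALIDATE:P1(v=10,ok=F), TRANSFORM:-, EMIT:-] out:-; in:-
Tick 3: [PARSE:-, VALIDATE:-, TRANSFORM:P1(v=0,ok=F), EMIT:-] out:-; in:-
Tick 4: [PARSE:P2(v=3,ok=F), VALIDATE:-, TRANSFORM:-, EMIT:P1(v=0,ok=F)] out:-; in:P2
Tick 5: [PARSE:P3(v=5,ok=F), VALIDATE:P2(v=3,ok=T), TRANSFORM:-, EMIT:-] out:P1(v=0); in:P3
Tick 6: [PARSE:-, VALIDATE:P3(v=5,ok=F), TRANSFORM:P2(v=15,ok=T), EMIT:-] out:-; in:-
Tick 7: [PARSE:P4(v=16,ok=F), VALIDATE:-, TRANSFORM:P3(v=0,ok=F), EMIT:P2(v=15,ok=T)] out:-; in:P4
Tick 8: [PARSE:P5(v=5,ok=F), VALIDATE:P4(v=16,ok=T), TRANSFORM:-, EMIT:P3(v=0,ok=F)] out:P2(v=15); in:P5
Tick 9: [PARSE:-, VALIDATE:P5(v=5,ok=F), TRANSFORM:P4(v=80,ok=T), EMIT:-] out:P3(v=0); in:-
Tick 10: [PARSE:-, VALIDATE:-, TRANSFORM:P5(v=0,ok=F), EMIT:P4(v=80,ok=T)] out:-; in:-
Tick 11: [PARSE:-, VALIDATE:-, TRANSFORM:-, EMIT:P5(v=0,ok=F)] out:P4(v=80); in:-
Tick 12: [PARSE:-, VALIDATE:-, TRANSFORM:-, EMIT:-] out:P5(v=0); in:-
P2: arrives tick 4, valid=True (id=2, id%2=0), emit tick 8, final value 15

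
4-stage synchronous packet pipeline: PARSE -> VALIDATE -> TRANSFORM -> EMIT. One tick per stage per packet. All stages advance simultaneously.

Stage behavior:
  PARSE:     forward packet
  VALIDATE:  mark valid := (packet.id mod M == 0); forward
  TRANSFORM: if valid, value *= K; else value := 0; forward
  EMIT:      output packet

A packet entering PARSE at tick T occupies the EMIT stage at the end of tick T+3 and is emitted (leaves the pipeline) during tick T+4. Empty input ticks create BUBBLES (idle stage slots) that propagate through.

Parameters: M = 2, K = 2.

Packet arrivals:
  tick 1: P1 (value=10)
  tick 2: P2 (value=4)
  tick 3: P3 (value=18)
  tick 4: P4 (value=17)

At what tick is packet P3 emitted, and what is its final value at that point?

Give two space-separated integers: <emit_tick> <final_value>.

Answer: 7 0

Derivation:
Tick 1: [PARSE:P1(v=10,ok=F), VALIDATE:-, TRANSFORM:-, EMIT:-] out:-; in:P1
Tick 2: [PARSE:P2(v=4,ok=F), VALIDATE:P1(v=10,ok=F), TRANSFORM:-, EMIT:-] out:-; in:P2
Tick 3: [PARSE:P3(v=18,ok=F), VALIDATE:P2(v=4,ok=T), TRANSFORM:P1(v=0,ok=F), EMIT:-] out:-; in:P3
Tick 4: [PARSE:P4(v=17,ok=F), VALIDATE:P3(v=18,ok=F), TRANSFORM:P2(v=8,ok=T), EMIT:P1(v=0,ok=F)] out:-; in:P4
Tick 5: [PARSE:-, VALIDATE:P4(v=17,ok=T), TRANSFORM:P3(v=0,ok=F), EMIT:P2(v=8,ok=T)] out:P1(v=0); in:-
Tick 6: [PARSE:-, VALIDATE:-, TRANSFORM:P4(v=34,ok=T), EMIT:P3(v=0,ok=F)] out:P2(v=8); in:-
Tick 7: [PARSE:-, VALIDATE:-, TRANSFORM:-, EMIT:P4(v=34,ok=T)] out:P3(v=0); in:-
Tick 8: [PARSE:-, VALIDATE:-, TRANSFORM:-, EMIT:-] out:P4(v=34); in:-
P3: arrives tick 3, valid=False (id=3, id%2=1), emit tick 7, final value 0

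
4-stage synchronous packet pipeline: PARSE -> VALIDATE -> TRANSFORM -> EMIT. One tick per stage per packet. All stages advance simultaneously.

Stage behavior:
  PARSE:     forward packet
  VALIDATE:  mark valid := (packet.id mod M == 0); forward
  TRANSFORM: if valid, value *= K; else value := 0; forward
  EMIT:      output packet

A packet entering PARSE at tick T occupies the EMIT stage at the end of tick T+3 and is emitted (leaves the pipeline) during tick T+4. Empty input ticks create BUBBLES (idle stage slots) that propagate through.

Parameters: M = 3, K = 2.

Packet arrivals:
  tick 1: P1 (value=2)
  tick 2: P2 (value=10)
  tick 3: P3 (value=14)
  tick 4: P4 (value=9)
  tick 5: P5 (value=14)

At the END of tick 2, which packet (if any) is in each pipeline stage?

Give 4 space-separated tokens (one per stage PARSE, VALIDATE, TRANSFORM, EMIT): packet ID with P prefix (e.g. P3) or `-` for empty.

Tick 1: [PARSE:P1(v=2,ok=F), VALIDATE:-, TRANSFORM:-, EMIT:-] out:-; in:P1
Tick 2: [PARSE:P2(v=10,ok=F), VALIDATE:P1(v=2,ok=F), TRANSFORM:-, EMIT:-] out:-; in:P2
At end of tick 2: ['P2', 'P1', '-', '-']

Answer: P2 P1 - -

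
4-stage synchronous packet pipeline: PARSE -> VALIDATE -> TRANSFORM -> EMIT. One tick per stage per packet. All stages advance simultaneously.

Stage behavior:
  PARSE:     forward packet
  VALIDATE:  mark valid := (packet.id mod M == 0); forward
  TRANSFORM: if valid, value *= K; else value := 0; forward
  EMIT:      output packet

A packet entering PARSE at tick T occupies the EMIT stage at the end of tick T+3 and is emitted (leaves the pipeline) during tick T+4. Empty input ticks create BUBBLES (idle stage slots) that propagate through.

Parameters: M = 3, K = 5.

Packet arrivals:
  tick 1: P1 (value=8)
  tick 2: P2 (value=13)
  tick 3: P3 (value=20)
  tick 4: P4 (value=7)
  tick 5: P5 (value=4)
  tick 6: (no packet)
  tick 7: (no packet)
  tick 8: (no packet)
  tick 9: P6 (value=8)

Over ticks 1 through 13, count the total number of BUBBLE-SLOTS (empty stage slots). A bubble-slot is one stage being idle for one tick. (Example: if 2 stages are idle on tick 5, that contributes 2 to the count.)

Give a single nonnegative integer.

Answer: 28

Derivation:
Tick 1: [PARSE:P1(v=8,ok=F), VALIDATE:-, TRANSFORM:-, EMIT:-] out:-; bubbles=3
Tick 2: [PARSE:P2(v=13,ok=F), VALIDATE:P1(v=8,ok=F), TRANSFORM:-, EMIT:-] out:-; bubbles=2
Tick 3: [PARSE:P3(v=20,ok=F), VALIDATE:P2(v=13,ok=F), TRANSFORM:P1(v=0,ok=F), EMIT:-] out:-; bubbles=1
Tick 4: [PARSE:P4(v=7,ok=F), VALIDATE:P3(v=20,ok=T), TRANSFORM:P2(v=0,ok=F), EMIT:P1(v=0,ok=F)] out:-; bubbles=0
Tick 5: [PARSE:P5(v=4,ok=F), VALIDATE:P4(v=7,ok=F), TRANSFORM:P3(v=100,ok=T), EMIT:P2(v=0,ok=F)] out:P1(v=0); bubbles=0
Tick 6: [PARSE:-, VALIDATE:P5(v=4,ok=F), TRANSFORM:P4(v=0,ok=F), EMIT:P3(v=100,ok=T)] out:P2(v=0); bubbles=1
Tick 7: [PARSE:-, VALIDATE:-, TRANSFORM:P5(v=0,ok=F), EMIT:P4(v=0,ok=F)] out:P3(v=100); bubbles=2
Tick 8: [PARSE:-, VALIDATE:-, TRANSFORM:-, EMIT:P5(v=0,ok=F)] out:P4(v=0); bubbles=3
Tick 9: [PARSE:P6(v=8,ok=F), VALIDATE:-, TRANSFORM:-, EMIT:-] out:P5(v=0); bubbles=3
Tick 10: [PARSE:-, VALIDATE:P6(v=8,ok=T), TRANSFORM:-, EMIT:-] out:-; bubbles=3
Tick 11: [PARSE:-, VALIDATE:-, TRANSFORM:P6(v=40,ok=T), EMIT:-] out:-; bubbles=3
Tick 12: [PARSE:-, VALIDATE:-, TRANSFORM:-, EMIT:P6(v=40,ok=T)] out:-; bubbles=3
Tick 13: [PARSE:-, VALIDATE:-, TRANSFORM:-, EMIT:-] out:P6(v=40); bubbles=4
Total bubble-slots: 28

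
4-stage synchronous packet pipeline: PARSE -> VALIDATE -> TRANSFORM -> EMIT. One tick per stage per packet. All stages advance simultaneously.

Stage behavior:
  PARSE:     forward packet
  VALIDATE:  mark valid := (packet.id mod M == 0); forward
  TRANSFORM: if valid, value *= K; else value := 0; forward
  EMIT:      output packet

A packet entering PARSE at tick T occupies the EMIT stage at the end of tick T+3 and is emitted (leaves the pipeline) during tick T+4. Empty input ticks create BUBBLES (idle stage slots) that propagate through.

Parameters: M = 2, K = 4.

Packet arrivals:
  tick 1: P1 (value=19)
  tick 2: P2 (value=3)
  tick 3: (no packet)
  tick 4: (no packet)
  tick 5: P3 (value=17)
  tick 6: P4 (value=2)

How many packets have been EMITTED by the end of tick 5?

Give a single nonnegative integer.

Tick 1: [PARSE:P1(v=19,ok=F), VALIDATE:-, TRANSFORM:-, EMIT:-] out:-; in:P1
Tick 2: [PARSE:P2(v=3,ok=F), VALIDATE:P1(v=19,ok=F), TRANSFORM:-, EMIT:-] out:-; in:P2
Tick 3: [PARSE:-, VALIDATE:P2(v=3,ok=T), TRANSFORM:P1(v=0,ok=F), EMIT:-] out:-; in:-
Tick 4: [PARSE:-, VALIDATE:-, TRANSFORM:P2(v=12,ok=T), EMIT:P1(v=0,ok=F)] out:-; in:-
Tick 5: [PARSE:P3(v=17,ok=F), VALIDATE:-, TRANSFORM:-, EMIT:P2(v=12,ok=T)] out:P1(v=0); in:P3
Emitted by tick 5: ['P1']

Answer: 1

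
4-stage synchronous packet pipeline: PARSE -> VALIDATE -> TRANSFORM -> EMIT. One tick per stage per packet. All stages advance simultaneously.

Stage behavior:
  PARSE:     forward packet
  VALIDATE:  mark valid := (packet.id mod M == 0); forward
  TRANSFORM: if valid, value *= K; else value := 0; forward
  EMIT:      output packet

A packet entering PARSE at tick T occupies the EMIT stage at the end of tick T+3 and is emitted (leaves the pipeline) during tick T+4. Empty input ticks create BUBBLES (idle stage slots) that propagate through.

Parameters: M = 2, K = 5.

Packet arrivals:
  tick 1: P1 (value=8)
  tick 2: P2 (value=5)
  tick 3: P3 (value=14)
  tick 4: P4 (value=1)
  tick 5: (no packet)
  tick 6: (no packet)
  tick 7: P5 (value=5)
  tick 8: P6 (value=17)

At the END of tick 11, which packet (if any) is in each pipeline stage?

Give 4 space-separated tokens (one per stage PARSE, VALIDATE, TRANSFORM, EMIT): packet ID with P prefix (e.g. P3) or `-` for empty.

Tick 1: [PARSE:P1(v=8,ok=F), VALIDATE:-, TRANSFORM:-, EMIT:-] out:-; in:P1
Tick 2: [PARSE:P2(v=5,ok=F), VALIDATE:P1(v=8,ok=F), TRANSFORM:-, EMIT:-] out:-; in:P2
Tick 3: [PARSE:P3(v=14,ok=F), VALIDATE:P2(v=5,ok=T), TRANSFORM:P1(v=0,ok=F), EMIT:-] out:-; in:P3
Tick 4: [PARSE:P4(v=1,ok=F), VALIDATE:P3(v=14,ok=F), TRANSFORM:P2(v=25,ok=T), EMIT:P1(v=0,ok=F)] out:-; in:P4
Tick 5: [PARSE:-, VALIDATE:P4(v=1,ok=T), TRANSFORM:P3(v=0,ok=F), EMIT:P2(v=25,ok=T)] out:P1(v=0); in:-
Tick 6: [PARSE:-, VALIDATE:-, TRANSFORM:P4(v=5,ok=T), EMIT:P3(v=0,ok=F)] out:P2(v=25); in:-
Tick 7: [PARSE:P5(v=5,ok=F), VALIDATE:-, TRANSFORM:-, EMIT:P4(v=5,ok=T)] out:P3(v=0); in:P5
Tick 8: [PARSE:P6(v=17,ok=F), VALIDATE:P5(v=5,ok=F), TRANSFORM:-, EMIT:-] out:P4(v=5); in:P6
Tick 9: [PARSE:-, VALIDATE:P6(v=17,ok=T), TRANSFORM:P5(v=0,ok=F), EMIT:-] out:-; in:-
Tick 10: [PARSE:-, VALIDATE:-, TRANSFORM:P6(v=85,ok=T), EMIT:P5(v=0,ok=F)] out:-; in:-
Tick 11: [PARSE:-, VALIDATE:-, TRANSFORM:-, EMIT:P6(v=85,ok=T)] out:P5(v=0); in:-
At end of tick 11: ['-', '-', '-', 'P6']

Answer: - - - P6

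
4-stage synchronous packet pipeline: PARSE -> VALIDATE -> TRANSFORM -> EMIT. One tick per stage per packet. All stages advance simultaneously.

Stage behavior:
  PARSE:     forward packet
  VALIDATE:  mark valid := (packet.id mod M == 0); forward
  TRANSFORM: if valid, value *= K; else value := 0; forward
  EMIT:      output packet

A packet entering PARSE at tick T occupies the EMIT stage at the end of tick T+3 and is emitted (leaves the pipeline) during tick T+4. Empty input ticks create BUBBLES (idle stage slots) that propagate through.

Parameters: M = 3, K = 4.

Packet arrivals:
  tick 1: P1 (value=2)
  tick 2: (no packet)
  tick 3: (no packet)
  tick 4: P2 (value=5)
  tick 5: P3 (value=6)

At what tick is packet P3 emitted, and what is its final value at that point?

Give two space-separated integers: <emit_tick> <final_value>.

Answer: 9 24

Derivation:
Tick 1: [PARSE:P1(v=2,ok=F), VALIDATE:-, TRANSFORM:-, EMIT:-] out:-; in:P1
Tick 2: [PARSE:-, VALIDATE:P1(v=2,ok=F), TRANSFORM:-, EMIT:-] out:-; in:-
Tick 3: [PARSE:-, VALIDATE:-, TRANSFORM:P1(v=0,ok=F), EMIT:-] out:-; in:-
Tick 4: [PARSE:P2(v=5,ok=F), VALIDATE:-, TRANSFORM:-, EMIT:P1(v=0,ok=F)] out:-; in:P2
Tick 5: [PARSE:P3(v=6,ok=F), VALIDATE:P2(v=5,ok=F), TRANSFORM:-, EMIT:-] out:P1(v=0); in:P3
Tick 6: [PARSE:-, VALIDATE:P3(v=6,ok=T), TRANSFORM:P2(v=0,ok=F), EMIT:-] out:-; in:-
Tick 7: [PARSE:-, VALIDATE:-, TRANSFORM:P3(v=24,ok=T), EMIT:P2(v=0,ok=F)] out:-; in:-
Tick 8: [PARSE:-, VALIDATE:-, TRANSFORM:-, EMIT:P3(v=24,ok=T)] out:P2(v=0); in:-
Tick 9: [PARSE:-, VALIDATE:-, TRANSFORM:-, EMIT:-] out:P3(v=24); in:-
P3: arrives tick 5, valid=True (id=3, id%3=0), emit tick 9, final value 24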